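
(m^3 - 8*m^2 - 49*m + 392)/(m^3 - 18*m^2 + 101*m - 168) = (m + 7)/(m - 3)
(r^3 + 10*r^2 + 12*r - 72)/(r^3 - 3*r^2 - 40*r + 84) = (r + 6)/(r - 7)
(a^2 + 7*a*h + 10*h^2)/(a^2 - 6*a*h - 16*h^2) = (a + 5*h)/(a - 8*h)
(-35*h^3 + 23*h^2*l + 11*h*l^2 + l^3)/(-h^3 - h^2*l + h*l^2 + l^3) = (35*h^2 + 12*h*l + l^2)/(h^2 + 2*h*l + l^2)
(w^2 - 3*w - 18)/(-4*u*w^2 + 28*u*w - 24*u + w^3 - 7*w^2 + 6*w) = (-w - 3)/(4*u*w - 4*u - w^2 + w)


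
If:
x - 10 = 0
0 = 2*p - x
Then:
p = 5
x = 10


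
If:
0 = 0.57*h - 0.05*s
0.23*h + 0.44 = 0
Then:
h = -1.91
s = -21.81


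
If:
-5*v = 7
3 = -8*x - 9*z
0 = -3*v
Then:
No Solution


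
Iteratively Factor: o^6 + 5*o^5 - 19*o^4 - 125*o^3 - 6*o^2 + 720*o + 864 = (o + 2)*(o^5 + 3*o^4 - 25*o^3 - 75*o^2 + 144*o + 432) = (o + 2)*(o + 3)*(o^4 - 25*o^2 + 144) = (o - 3)*(o + 2)*(o + 3)*(o^3 + 3*o^2 - 16*o - 48) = (o - 3)*(o + 2)*(o + 3)^2*(o^2 - 16) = (o - 3)*(o + 2)*(o + 3)^2*(o + 4)*(o - 4)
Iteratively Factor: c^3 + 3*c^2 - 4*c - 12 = (c + 2)*(c^2 + c - 6) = (c - 2)*(c + 2)*(c + 3)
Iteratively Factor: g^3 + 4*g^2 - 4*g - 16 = (g + 4)*(g^2 - 4) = (g + 2)*(g + 4)*(g - 2)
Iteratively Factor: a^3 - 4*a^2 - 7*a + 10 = (a - 1)*(a^2 - 3*a - 10) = (a - 1)*(a + 2)*(a - 5)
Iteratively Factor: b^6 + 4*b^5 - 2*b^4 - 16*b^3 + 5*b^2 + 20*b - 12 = (b - 1)*(b^5 + 5*b^4 + 3*b^3 - 13*b^2 - 8*b + 12) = (b - 1)*(b + 2)*(b^4 + 3*b^3 - 3*b^2 - 7*b + 6) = (b - 1)^2*(b + 2)*(b^3 + 4*b^2 + b - 6) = (b - 1)^2*(b + 2)*(b + 3)*(b^2 + b - 2) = (b - 1)^3*(b + 2)*(b + 3)*(b + 2)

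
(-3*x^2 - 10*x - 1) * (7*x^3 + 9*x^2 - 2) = -21*x^5 - 97*x^4 - 97*x^3 - 3*x^2 + 20*x + 2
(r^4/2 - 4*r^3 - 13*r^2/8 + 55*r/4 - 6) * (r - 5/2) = r^5/2 - 21*r^4/4 + 67*r^3/8 + 285*r^2/16 - 323*r/8 + 15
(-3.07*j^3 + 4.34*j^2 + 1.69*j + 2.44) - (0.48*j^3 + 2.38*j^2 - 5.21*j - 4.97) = -3.55*j^3 + 1.96*j^2 + 6.9*j + 7.41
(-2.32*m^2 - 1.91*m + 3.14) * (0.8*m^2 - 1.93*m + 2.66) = -1.856*m^4 + 2.9496*m^3 + 0.0271000000000003*m^2 - 11.1408*m + 8.3524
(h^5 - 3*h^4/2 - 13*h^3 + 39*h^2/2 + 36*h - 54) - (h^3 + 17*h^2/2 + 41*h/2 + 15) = h^5 - 3*h^4/2 - 14*h^3 + 11*h^2 + 31*h/2 - 69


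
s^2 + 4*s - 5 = (s - 1)*(s + 5)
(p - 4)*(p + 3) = p^2 - p - 12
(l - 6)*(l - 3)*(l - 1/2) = l^3 - 19*l^2/2 + 45*l/2 - 9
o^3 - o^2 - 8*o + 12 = (o - 2)^2*(o + 3)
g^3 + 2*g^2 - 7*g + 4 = (g - 1)^2*(g + 4)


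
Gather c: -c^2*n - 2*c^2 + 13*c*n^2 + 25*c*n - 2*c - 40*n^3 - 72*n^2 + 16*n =c^2*(-n - 2) + c*(13*n^2 + 25*n - 2) - 40*n^3 - 72*n^2 + 16*n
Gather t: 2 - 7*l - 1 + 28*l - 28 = 21*l - 27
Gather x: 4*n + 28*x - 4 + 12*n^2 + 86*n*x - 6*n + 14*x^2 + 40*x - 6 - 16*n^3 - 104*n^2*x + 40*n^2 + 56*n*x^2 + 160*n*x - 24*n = -16*n^3 + 52*n^2 - 26*n + x^2*(56*n + 14) + x*(-104*n^2 + 246*n + 68) - 10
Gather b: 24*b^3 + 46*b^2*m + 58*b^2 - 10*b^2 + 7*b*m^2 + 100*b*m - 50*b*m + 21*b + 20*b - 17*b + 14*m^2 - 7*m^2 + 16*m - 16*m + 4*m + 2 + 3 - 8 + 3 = 24*b^3 + b^2*(46*m + 48) + b*(7*m^2 + 50*m + 24) + 7*m^2 + 4*m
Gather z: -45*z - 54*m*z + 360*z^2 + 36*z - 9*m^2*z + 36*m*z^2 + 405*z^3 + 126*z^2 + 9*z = 405*z^3 + z^2*(36*m + 486) + z*(-9*m^2 - 54*m)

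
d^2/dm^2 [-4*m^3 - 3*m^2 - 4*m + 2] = -24*m - 6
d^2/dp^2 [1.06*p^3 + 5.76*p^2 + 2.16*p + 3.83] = 6.36*p + 11.52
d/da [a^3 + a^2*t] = a*(3*a + 2*t)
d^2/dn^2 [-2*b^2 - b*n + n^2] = 2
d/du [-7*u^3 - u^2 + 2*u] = -21*u^2 - 2*u + 2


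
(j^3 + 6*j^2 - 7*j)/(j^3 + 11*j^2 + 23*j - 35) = j/(j + 5)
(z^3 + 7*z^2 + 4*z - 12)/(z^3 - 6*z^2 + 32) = (z^2 + 5*z - 6)/(z^2 - 8*z + 16)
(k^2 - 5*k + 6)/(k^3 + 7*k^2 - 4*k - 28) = (k - 3)/(k^2 + 9*k + 14)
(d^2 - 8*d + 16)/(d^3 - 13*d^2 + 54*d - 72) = (d - 4)/(d^2 - 9*d + 18)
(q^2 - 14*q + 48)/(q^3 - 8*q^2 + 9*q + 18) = (q - 8)/(q^2 - 2*q - 3)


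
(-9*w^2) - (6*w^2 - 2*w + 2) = -15*w^2 + 2*w - 2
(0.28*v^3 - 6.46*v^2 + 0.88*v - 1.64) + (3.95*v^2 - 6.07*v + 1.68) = 0.28*v^3 - 2.51*v^2 - 5.19*v + 0.04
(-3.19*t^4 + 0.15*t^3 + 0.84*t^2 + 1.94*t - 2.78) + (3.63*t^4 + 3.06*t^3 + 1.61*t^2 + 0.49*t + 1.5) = 0.44*t^4 + 3.21*t^3 + 2.45*t^2 + 2.43*t - 1.28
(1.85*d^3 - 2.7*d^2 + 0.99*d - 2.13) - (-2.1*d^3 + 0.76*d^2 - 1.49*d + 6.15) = 3.95*d^3 - 3.46*d^2 + 2.48*d - 8.28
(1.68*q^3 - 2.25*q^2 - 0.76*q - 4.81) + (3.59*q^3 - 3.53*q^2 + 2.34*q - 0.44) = 5.27*q^3 - 5.78*q^2 + 1.58*q - 5.25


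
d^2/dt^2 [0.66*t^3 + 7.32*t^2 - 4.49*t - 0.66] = 3.96*t + 14.64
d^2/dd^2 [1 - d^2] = -2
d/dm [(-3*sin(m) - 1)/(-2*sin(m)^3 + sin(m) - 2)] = (-12*sin(m)^3 - 6*sin(m)^2 + 7)*cos(m)/(2*sin(m)^3 - sin(m) + 2)^2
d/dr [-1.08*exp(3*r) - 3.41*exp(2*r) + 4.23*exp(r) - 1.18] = (-3.24*exp(2*r) - 6.82*exp(r) + 4.23)*exp(r)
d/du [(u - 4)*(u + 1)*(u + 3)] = 3*u^2 - 13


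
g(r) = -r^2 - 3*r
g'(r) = -2*r - 3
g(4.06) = -28.66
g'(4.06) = -11.12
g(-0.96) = 1.96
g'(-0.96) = -1.08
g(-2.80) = 0.56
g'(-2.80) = 2.60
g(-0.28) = 0.76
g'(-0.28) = -2.44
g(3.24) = -20.22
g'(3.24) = -9.48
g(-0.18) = 0.51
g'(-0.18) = -2.64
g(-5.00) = -10.00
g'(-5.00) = 7.00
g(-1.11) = 2.10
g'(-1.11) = -0.78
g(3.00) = -18.00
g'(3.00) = -9.00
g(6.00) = -54.00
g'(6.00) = -15.00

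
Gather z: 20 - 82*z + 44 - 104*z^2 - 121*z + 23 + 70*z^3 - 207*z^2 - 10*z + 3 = 70*z^3 - 311*z^2 - 213*z + 90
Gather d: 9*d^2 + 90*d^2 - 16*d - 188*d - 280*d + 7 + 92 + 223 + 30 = 99*d^2 - 484*d + 352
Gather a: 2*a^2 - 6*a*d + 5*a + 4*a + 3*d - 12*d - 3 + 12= 2*a^2 + a*(9 - 6*d) - 9*d + 9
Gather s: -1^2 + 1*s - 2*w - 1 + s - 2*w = 2*s - 4*w - 2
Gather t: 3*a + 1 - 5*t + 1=3*a - 5*t + 2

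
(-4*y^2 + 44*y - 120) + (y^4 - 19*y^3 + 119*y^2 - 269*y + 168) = y^4 - 19*y^3 + 115*y^2 - 225*y + 48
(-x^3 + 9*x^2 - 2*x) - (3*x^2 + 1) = -x^3 + 6*x^2 - 2*x - 1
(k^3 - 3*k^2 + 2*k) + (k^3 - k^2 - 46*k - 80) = 2*k^3 - 4*k^2 - 44*k - 80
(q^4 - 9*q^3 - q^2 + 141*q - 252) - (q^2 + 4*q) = q^4 - 9*q^3 - 2*q^2 + 137*q - 252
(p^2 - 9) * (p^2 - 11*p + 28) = p^4 - 11*p^3 + 19*p^2 + 99*p - 252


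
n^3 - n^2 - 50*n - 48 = (n - 8)*(n + 1)*(n + 6)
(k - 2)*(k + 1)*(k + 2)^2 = k^4 + 3*k^3 - 2*k^2 - 12*k - 8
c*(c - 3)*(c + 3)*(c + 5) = c^4 + 5*c^3 - 9*c^2 - 45*c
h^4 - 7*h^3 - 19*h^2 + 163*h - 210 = (h - 7)*(h - 3)*(h - 2)*(h + 5)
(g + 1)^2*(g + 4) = g^3 + 6*g^2 + 9*g + 4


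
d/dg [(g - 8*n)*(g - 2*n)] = 2*g - 10*n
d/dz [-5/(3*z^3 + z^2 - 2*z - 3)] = 5*(9*z^2 + 2*z - 2)/(3*z^3 + z^2 - 2*z - 3)^2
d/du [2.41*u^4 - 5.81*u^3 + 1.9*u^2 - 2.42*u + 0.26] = 9.64*u^3 - 17.43*u^2 + 3.8*u - 2.42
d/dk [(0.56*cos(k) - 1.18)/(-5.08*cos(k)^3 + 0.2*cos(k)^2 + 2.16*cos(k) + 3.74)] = (-5.6896*cos(k)^3 + 18.0952*cos(k)^2 - 0.472*cos(k) - 4.6432)*sin(k)/(25.8064*cos(k)^6 - 2.032*cos(k)^5 - 21.9056*cos(k)^4 - 37.1344*cos(k)^3 + 6.1616*cos(k)^2 + 16.1568*cos(k) + 13.9876)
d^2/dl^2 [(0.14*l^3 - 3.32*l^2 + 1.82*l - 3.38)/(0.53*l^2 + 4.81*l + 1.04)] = (8.88178419700125e-16*l^4 + 24.2736*l^3 + 9.48526800000002*l^2 - 56.810364*l - 178.064484)/(0.148877*l^6 + 4.053387*l^5 + 37.662807*l^4 + 127.192273*l^3 + 73.904376*l^2 + 15.607488*l + 1.124864)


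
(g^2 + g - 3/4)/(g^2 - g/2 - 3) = (g - 1/2)/(g - 2)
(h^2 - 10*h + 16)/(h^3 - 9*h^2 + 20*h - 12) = (h - 8)/(h^2 - 7*h + 6)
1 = 1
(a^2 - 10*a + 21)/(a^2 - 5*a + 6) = (a - 7)/(a - 2)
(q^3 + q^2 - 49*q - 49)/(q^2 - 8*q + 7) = (q^2 + 8*q + 7)/(q - 1)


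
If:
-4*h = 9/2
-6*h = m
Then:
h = -9/8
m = 27/4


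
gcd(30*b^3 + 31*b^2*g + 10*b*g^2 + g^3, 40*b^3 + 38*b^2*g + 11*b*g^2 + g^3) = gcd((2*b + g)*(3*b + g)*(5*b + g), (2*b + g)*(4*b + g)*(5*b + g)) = 10*b^2 + 7*b*g + g^2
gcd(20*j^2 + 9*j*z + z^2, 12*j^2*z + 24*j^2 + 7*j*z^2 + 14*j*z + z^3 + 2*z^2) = 4*j + z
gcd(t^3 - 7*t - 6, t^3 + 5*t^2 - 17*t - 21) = t^2 - 2*t - 3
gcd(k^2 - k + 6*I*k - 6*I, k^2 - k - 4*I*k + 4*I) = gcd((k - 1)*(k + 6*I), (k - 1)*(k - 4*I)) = k - 1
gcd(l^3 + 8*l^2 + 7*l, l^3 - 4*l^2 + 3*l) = l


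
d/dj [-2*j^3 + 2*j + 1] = 2 - 6*j^2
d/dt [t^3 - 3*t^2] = 3*t*(t - 2)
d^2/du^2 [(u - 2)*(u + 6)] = 2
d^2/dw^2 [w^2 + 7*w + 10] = 2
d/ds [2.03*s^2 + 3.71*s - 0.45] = 4.06*s + 3.71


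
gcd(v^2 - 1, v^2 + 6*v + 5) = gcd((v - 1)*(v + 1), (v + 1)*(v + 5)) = v + 1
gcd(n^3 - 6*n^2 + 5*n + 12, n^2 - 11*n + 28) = n - 4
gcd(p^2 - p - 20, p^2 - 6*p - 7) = 1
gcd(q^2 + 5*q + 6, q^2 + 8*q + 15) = q + 3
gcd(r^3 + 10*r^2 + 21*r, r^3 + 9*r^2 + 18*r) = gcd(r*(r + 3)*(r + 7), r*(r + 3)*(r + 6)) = r^2 + 3*r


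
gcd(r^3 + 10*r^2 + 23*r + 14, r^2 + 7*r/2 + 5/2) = r + 1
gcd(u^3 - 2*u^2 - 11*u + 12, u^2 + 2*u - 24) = u - 4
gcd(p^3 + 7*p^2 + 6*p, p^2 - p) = p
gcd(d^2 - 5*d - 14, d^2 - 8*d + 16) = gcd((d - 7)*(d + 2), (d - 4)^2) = 1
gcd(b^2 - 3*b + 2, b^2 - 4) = b - 2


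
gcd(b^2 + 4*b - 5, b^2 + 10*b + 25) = b + 5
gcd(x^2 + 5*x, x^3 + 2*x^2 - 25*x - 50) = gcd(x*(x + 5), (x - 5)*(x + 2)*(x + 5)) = x + 5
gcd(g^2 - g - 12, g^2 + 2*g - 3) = g + 3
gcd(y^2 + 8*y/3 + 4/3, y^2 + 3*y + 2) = y + 2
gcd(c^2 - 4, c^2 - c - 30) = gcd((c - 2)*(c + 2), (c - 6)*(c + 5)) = 1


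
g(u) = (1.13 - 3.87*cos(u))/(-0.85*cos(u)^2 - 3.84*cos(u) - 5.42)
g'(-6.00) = -0.07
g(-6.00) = 0.26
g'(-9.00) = 1.24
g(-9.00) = -1.77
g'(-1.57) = 0.86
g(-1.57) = -0.21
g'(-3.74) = -1.51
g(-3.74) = -1.53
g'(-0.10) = 0.02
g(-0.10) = 0.27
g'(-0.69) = 0.20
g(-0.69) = 0.21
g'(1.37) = -0.65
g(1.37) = -0.06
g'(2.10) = -1.48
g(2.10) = -0.83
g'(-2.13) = 1.51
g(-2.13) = -0.88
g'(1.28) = -0.56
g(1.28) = -0.00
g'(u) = (1.13 - 3.87*cos(u))*(-1.7*sin(u)*cos(u) - 3.84*sin(u))/(-0.85*cos(u)^2 - 3.84*cos(u) - 5.42)^2 + 3.87*sin(u)/(-0.85*cos(u)^2 - 3.84*cos(u) - 5.42) = (3.2895*cos(u)^2 - 1.921*cos(u) - 25.3146)*sin(u)/(0.7225*cos(u)^4 + 6.528*cos(u)^3 + 23.9596*cos(u)^2 + 41.6256*cos(u) + 29.3764)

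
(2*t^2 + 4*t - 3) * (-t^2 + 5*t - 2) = -2*t^4 + 6*t^3 + 19*t^2 - 23*t + 6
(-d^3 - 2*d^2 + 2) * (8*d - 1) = -8*d^4 - 15*d^3 + 2*d^2 + 16*d - 2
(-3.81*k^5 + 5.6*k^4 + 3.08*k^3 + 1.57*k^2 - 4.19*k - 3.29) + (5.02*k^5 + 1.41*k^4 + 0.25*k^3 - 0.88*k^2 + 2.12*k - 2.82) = 1.21*k^5 + 7.01*k^4 + 3.33*k^3 + 0.69*k^2 - 2.07*k - 6.11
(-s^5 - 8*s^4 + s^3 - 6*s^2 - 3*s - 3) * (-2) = 2*s^5 + 16*s^4 - 2*s^3 + 12*s^2 + 6*s + 6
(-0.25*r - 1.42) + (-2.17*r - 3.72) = -2.42*r - 5.14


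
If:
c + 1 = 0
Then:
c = -1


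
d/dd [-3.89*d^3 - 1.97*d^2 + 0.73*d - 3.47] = -11.67*d^2 - 3.94*d + 0.73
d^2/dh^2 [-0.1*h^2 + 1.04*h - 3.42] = -0.200000000000000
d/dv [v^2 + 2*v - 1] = 2*v + 2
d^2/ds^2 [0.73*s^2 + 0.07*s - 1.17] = 1.46000000000000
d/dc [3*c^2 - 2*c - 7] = 6*c - 2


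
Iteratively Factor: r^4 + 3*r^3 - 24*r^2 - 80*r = (r + 4)*(r^3 - r^2 - 20*r) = (r + 4)^2*(r^2 - 5*r) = r*(r + 4)^2*(r - 5)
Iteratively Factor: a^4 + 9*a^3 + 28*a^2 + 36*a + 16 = (a + 2)*(a^3 + 7*a^2 + 14*a + 8) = (a + 1)*(a + 2)*(a^2 + 6*a + 8) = (a + 1)*(a + 2)^2*(a + 4)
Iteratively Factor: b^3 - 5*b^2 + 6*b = (b - 3)*(b^2 - 2*b) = (b - 3)*(b - 2)*(b)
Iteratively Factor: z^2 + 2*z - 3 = (z - 1)*(z + 3)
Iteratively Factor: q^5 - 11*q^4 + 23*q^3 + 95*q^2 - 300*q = (q + 3)*(q^4 - 14*q^3 + 65*q^2 - 100*q) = (q - 4)*(q + 3)*(q^3 - 10*q^2 + 25*q) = q*(q - 4)*(q + 3)*(q^2 - 10*q + 25) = q*(q - 5)*(q - 4)*(q + 3)*(q - 5)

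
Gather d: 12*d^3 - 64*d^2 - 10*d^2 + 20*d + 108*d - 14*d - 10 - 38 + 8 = 12*d^3 - 74*d^2 + 114*d - 40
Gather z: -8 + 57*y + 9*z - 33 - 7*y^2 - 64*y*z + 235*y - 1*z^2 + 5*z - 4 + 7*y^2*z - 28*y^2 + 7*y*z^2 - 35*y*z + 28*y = -35*y^2 + 320*y + z^2*(7*y - 1) + z*(7*y^2 - 99*y + 14) - 45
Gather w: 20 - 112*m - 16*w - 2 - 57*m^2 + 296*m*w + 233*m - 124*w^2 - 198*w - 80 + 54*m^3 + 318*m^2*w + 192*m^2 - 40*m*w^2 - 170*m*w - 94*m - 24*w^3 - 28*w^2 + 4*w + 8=54*m^3 + 135*m^2 + 27*m - 24*w^3 + w^2*(-40*m - 152) + w*(318*m^2 + 126*m - 210) - 54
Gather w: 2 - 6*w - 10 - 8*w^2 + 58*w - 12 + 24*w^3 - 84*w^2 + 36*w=24*w^3 - 92*w^2 + 88*w - 20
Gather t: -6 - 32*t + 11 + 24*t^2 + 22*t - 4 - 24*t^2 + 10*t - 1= 0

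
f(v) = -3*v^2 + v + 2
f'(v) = 1 - 6*v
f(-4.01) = -50.25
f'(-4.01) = 25.06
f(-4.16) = -54.08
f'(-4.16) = 25.96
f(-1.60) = -7.28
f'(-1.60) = 10.60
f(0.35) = 1.98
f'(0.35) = -1.10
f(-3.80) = -45.12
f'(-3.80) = 23.80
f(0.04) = 2.04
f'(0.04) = 0.76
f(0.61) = 1.49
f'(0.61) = -2.66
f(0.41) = 1.91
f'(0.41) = -1.46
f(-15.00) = -688.00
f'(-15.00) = 91.00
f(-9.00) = -250.00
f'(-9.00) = 55.00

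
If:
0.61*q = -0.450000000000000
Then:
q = -0.74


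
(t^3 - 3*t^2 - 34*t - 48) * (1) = t^3 - 3*t^2 - 34*t - 48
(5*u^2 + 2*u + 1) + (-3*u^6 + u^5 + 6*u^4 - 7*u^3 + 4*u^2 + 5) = -3*u^6 + u^5 + 6*u^4 - 7*u^3 + 9*u^2 + 2*u + 6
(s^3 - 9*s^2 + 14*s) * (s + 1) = s^4 - 8*s^3 + 5*s^2 + 14*s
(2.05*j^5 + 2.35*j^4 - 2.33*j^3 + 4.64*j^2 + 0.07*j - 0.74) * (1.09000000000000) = 2.2345*j^5 + 2.5615*j^4 - 2.5397*j^3 + 5.0576*j^2 + 0.0763*j - 0.8066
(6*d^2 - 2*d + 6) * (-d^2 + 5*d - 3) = -6*d^4 + 32*d^3 - 34*d^2 + 36*d - 18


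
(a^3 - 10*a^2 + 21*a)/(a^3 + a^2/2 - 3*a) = 2*(a^2 - 10*a + 21)/(2*a^2 + a - 6)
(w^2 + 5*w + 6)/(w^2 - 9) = (w + 2)/(w - 3)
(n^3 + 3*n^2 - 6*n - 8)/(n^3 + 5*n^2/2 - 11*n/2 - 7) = 2*(n + 4)/(2*n + 7)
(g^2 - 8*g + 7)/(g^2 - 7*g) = (g - 1)/g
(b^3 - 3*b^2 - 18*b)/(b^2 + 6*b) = (b^2 - 3*b - 18)/(b + 6)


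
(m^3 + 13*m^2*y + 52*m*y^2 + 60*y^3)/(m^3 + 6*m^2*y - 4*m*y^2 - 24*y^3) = (-m - 5*y)/(-m + 2*y)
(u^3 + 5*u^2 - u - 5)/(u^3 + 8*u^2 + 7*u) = (u^2 + 4*u - 5)/(u*(u + 7))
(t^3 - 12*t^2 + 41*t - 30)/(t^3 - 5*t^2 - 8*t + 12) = (t - 5)/(t + 2)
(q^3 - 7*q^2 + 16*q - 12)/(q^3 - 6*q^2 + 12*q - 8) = (q - 3)/(q - 2)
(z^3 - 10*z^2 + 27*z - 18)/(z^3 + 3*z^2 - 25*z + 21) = (z - 6)/(z + 7)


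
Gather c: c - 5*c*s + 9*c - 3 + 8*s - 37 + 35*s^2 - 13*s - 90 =c*(10 - 5*s) + 35*s^2 - 5*s - 130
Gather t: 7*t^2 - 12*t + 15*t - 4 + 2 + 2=7*t^2 + 3*t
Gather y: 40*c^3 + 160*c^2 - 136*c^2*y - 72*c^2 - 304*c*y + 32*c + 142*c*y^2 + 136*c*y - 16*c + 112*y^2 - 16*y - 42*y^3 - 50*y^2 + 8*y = 40*c^3 + 88*c^2 + 16*c - 42*y^3 + y^2*(142*c + 62) + y*(-136*c^2 - 168*c - 8)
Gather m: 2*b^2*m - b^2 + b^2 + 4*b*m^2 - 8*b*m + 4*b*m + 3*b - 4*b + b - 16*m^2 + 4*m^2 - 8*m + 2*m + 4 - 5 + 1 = m^2*(4*b - 12) + m*(2*b^2 - 4*b - 6)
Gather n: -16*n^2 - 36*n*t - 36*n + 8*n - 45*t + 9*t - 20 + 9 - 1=-16*n^2 + n*(-36*t - 28) - 36*t - 12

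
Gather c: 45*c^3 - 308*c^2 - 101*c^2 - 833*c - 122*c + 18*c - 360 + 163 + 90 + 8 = 45*c^3 - 409*c^2 - 937*c - 99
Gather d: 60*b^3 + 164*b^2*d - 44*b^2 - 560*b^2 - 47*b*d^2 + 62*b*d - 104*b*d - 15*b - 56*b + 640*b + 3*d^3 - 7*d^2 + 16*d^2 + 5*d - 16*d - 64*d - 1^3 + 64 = 60*b^3 - 604*b^2 + 569*b + 3*d^3 + d^2*(9 - 47*b) + d*(164*b^2 - 42*b - 75) + 63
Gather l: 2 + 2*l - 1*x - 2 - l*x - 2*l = -l*x - x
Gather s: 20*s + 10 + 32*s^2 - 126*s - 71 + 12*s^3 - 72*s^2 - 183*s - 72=12*s^3 - 40*s^2 - 289*s - 133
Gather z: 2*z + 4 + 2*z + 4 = 4*z + 8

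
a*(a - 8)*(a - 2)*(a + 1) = a^4 - 9*a^3 + 6*a^2 + 16*a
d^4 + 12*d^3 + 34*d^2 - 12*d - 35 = (d - 1)*(d + 1)*(d + 5)*(d + 7)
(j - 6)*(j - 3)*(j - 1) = j^3 - 10*j^2 + 27*j - 18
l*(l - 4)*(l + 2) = l^3 - 2*l^2 - 8*l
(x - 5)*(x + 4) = x^2 - x - 20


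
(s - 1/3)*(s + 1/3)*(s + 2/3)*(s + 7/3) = s^4 + 3*s^3 + 13*s^2/9 - s/3 - 14/81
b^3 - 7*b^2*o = b^2*(b - 7*o)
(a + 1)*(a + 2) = a^2 + 3*a + 2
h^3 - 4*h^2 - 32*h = h*(h - 8)*(h + 4)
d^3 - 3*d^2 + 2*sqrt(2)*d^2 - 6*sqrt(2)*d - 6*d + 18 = (d - 3)*(d - sqrt(2))*(d + 3*sqrt(2))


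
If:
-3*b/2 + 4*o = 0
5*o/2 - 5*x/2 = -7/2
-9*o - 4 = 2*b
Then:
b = -32/43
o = -12/43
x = 241/215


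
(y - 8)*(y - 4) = y^2 - 12*y + 32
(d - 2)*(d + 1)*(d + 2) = d^3 + d^2 - 4*d - 4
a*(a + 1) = a^2 + a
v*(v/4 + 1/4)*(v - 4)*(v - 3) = v^4/4 - 3*v^3/2 + 5*v^2/4 + 3*v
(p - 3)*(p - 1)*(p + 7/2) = p^3 - p^2/2 - 11*p + 21/2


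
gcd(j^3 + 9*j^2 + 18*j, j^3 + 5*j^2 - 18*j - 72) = j^2 + 9*j + 18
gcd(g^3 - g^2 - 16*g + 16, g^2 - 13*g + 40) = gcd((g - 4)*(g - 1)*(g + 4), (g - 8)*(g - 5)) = 1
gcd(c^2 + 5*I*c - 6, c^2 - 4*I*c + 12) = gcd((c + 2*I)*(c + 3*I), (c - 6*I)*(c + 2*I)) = c + 2*I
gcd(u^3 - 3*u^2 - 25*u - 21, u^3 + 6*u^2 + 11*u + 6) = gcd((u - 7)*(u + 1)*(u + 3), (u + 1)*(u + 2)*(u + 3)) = u^2 + 4*u + 3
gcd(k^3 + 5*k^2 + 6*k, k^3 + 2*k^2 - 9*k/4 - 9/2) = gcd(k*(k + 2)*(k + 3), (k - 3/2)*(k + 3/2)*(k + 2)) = k + 2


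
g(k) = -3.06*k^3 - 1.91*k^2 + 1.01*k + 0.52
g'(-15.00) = -2007.19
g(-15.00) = 9883.12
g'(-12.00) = -1275.07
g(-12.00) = 5001.04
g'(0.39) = -1.88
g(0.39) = 0.44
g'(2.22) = -52.71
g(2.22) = -40.13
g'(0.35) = -1.45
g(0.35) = 0.51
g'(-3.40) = -92.12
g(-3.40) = 95.28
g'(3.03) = -94.85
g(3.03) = -99.08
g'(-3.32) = -87.49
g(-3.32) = 88.09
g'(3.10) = -99.05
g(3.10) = -105.86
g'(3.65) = -135.23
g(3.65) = -170.04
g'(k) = -9.18*k^2 - 3.82*k + 1.01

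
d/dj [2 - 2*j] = -2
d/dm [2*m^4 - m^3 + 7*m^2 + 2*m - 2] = 8*m^3 - 3*m^2 + 14*m + 2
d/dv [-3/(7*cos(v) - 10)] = -21*sin(v)/(7*cos(v) - 10)^2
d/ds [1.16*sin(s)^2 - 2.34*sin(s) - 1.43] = (2.32*sin(s) - 2.34)*cos(s)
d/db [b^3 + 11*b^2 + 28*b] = 3*b^2 + 22*b + 28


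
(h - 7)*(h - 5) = h^2 - 12*h + 35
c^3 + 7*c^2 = c^2*(c + 7)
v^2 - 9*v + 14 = (v - 7)*(v - 2)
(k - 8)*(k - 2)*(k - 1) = k^3 - 11*k^2 + 26*k - 16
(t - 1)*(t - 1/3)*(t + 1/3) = t^3 - t^2 - t/9 + 1/9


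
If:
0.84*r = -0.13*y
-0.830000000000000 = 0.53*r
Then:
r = -1.57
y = 10.12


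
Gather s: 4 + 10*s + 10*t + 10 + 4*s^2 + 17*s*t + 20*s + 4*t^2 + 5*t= 4*s^2 + s*(17*t + 30) + 4*t^2 + 15*t + 14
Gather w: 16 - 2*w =16 - 2*w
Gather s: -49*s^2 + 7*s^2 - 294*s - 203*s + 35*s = -42*s^2 - 462*s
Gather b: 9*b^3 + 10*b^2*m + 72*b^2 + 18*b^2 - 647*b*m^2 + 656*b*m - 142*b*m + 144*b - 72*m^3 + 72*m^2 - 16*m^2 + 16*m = 9*b^3 + b^2*(10*m + 90) + b*(-647*m^2 + 514*m + 144) - 72*m^3 + 56*m^2 + 16*m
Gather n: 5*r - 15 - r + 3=4*r - 12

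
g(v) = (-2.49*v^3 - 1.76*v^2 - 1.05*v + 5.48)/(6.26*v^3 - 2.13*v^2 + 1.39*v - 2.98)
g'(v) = (-18.78*v^2 + 4.26*v - 1.39)*(-2.49*v^3 - 1.76*v^2 - 1.05*v + 5.48)/(6.26*v^3 - 2.13*v^2 + 1.39*v - 2.98)^2 + (-7.47*v^2 - 3.52*v - 1.05)/(6.26*v^3 - 2.13*v^2 + 1.39*v - 2.98) = (7.105427357601e-15*v^5 + 16.3213*v^4 + 6.2238*v^3 - 85.3367*v^2 + 33.8344*v - 4.4882)/(39.1876*v^6 - 26.6676*v^5 + 21.9397*v^4 - 43.231*v^3 + 14.6269*v^2 - 8.2844*v + 8.8804)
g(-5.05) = -0.33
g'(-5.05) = 0.01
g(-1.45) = -0.38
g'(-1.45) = -0.22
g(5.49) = -0.48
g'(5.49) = 0.01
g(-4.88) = -0.33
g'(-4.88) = 0.01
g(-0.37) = -1.40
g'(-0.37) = -1.70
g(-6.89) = -0.34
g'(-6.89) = 0.01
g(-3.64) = -0.31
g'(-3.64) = 0.01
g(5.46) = -0.48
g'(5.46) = 0.01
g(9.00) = -0.45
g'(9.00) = 0.01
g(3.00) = -0.53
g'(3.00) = 0.04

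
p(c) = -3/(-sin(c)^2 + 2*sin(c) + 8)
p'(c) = -3*(2*sin(c)*cos(c) - 2*cos(c))/(-sin(c)^2 + 2*sin(c) + 8)^2 = 6*(1 - sin(c))*cos(c)/((sin(c) - 4)^2*(sin(c) + 2)^2)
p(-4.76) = -0.33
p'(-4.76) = 0.00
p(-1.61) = -0.60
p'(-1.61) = -0.02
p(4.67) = -0.60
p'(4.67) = -0.02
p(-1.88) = -0.58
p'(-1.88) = -0.13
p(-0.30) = -0.41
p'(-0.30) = 0.14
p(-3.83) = -0.34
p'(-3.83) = -0.02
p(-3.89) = -0.34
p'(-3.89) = -0.02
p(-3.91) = -0.34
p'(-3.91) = -0.02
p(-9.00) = -0.43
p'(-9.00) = -0.16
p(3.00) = -0.36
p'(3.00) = -0.07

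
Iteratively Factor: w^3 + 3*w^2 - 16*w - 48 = (w + 4)*(w^2 - w - 12) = (w + 3)*(w + 4)*(w - 4)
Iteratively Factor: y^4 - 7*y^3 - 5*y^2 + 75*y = (y - 5)*(y^3 - 2*y^2 - 15*y) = (y - 5)^2*(y^2 + 3*y) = (y - 5)^2*(y + 3)*(y)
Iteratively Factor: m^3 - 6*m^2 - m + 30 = (m - 3)*(m^2 - 3*m - 10) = (m - 3)*(m + 2)*(m - 5)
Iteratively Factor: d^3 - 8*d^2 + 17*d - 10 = (d - 1)*(d^2 - 7*d + 10) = (d - 5)*(d - 1)*(d - 2)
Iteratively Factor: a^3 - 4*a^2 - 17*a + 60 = (a - 5)*(a^2 + a - 12) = (a - 5)*(a + 4)*(a - 3)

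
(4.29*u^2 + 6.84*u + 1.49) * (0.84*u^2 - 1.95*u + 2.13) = 3.6036*u^4 - 2.6199*u^3 - 2.9487*u^2 + 11.6637*u + 3.1737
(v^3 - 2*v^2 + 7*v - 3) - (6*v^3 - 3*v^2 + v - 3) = -5*v^3 + v^2 + 6*v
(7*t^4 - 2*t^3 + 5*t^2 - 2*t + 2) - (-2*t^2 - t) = 7*t^4 - 2*t^3 + 7*t^2 - t + 2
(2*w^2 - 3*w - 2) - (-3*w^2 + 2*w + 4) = 5*w^2 - 5*w - 6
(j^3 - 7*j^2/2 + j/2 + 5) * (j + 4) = j^4 + j^3/2 - 27*j^2/2 + 7*j + 20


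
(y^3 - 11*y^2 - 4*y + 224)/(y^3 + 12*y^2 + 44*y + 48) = (y^2 - 15*y + 56)/(y^2 + 8*y + 12)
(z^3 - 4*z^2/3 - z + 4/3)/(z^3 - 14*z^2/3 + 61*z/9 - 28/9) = 3*(z + 1)/(3*z - 7)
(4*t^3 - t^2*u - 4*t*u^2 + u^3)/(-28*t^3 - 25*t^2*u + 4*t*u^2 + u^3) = (-t + u)/(7*t + u)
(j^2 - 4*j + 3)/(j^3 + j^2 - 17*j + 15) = 1/(j + 5)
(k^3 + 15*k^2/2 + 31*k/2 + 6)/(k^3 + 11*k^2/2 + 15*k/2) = (2*k^2 + 9*k + 4)/(k*(2*k + 5))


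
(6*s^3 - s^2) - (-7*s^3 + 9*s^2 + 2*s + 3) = 13*s^3 - 10*s^2 - 2*s - 3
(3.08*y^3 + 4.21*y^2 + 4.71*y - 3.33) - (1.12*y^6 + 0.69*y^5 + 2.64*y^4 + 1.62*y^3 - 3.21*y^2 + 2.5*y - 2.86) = -1.12*y^6 - 0.69*y^5 - 2.64*y^4 + 1.46*y^3 + 7.42*y^2 + 2.21*y - 0.47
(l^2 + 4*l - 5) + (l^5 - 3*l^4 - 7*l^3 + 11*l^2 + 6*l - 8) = l^5 - 3*l^4 - 7*l^3 + 12*l^2 + 10*l - 13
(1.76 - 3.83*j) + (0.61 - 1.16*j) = 2.37 - 4.99*j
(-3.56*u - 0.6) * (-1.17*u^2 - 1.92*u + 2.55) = 4.1652*u^3 + 7.5372*u^2 - 7.926*u - 1.53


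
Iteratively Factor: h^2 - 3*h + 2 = (h - 2)*(h - 1)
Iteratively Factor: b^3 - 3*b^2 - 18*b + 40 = (b - 2)*(b^2 - b - 20) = (b - 2)*(b + 4)*(b - 5)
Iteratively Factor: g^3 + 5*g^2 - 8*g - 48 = (g + 4)*(g^2 + g - 12) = (g + 4)^2*(g - 3)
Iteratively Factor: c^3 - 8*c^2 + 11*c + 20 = (c + 1)*(c^2 - 9*c + 20) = (c - 4)*(c + 1)*(c - 5)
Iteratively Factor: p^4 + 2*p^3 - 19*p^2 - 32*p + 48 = (p - 1)*(p^3 + 3*p^2 - 16*p - 48) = (p - 4)*(p - 1)*(p^2 + 7*p + 12) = (p - 4)*(p - 1)*(p + 4)*(p + 3)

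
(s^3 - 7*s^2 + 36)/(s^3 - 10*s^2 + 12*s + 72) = (s - 3)/(s - 6)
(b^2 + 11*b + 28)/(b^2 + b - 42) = (b + 4)/(b - 6)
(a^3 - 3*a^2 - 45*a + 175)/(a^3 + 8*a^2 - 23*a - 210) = (a - 5)/(a + 6)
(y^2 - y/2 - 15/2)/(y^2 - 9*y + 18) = (y + 5/2)/(y - 6)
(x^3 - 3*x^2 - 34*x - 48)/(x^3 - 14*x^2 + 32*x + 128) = (x + 3)/(x - 8)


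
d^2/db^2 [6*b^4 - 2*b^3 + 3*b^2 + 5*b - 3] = 72*b^2 - 12*b + 6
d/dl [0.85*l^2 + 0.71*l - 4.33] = 1.7*l + 0.71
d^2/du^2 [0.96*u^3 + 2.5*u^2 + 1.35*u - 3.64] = 5.76*u + 5.0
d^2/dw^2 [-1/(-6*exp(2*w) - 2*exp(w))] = (-(3*exp(w) + 1)*(12*exp(w) + 1)/2 + (6*exp(w) + 1)^2)*exp(-w)/(3*exp(w) + 1)^3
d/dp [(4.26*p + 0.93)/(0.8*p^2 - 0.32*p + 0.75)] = (-3.408*p^2 - 1.488*p + 3.4926)/(0.64*p^4 - 0.512*p^3 + 1.3024*p^2 - 0.48*p + 0.5625)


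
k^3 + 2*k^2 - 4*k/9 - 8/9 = (k - 2/3)*(k + 2/3)*(k + 2)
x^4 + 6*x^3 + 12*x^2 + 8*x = x*(x + 2)^3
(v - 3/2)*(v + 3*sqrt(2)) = v^2 - 3*v/2 + 3*sqrt(2)*v - 9*sqrt(2)/2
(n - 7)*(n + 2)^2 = n^3 - 3*n^2 - 24*n - 28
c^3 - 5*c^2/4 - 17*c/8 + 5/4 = (c - 2)*(c - 1/2)*(c + 5/4)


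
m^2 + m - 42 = (m - 6)*(m + 7)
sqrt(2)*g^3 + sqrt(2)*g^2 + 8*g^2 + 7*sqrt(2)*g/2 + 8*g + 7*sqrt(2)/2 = (g + 1)*(g + 7*sqrt(2)/2)*(sqrt(2)*g + 1)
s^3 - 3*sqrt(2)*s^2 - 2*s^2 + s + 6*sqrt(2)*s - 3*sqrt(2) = (s - 1)^2*(s - 3*sqrt(2))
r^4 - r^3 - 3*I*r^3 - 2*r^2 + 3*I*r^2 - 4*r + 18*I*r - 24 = (r - 3)*(r + 2)*(r - 4*I)*(r + I)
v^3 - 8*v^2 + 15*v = v*(v - 5)*(v - 3)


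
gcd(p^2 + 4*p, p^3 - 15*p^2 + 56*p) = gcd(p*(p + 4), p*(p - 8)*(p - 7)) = p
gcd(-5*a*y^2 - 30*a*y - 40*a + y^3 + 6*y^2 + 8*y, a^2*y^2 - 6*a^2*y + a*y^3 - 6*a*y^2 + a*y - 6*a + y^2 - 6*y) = 1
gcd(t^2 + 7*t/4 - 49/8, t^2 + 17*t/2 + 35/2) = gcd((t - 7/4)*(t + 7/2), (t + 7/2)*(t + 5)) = t + 7/2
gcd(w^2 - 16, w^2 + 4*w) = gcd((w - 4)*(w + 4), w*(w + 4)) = w + 4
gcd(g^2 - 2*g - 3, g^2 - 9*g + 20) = 1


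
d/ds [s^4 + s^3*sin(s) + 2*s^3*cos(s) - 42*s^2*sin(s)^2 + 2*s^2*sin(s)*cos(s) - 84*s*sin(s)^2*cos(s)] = -2*s^3*sin(s) + s^3*cos(s) + 4*s^3 + 3*s^2*sin(s) - 42*s^2*sin(2*s) + 6*s^2*cos(s) + 2*s^2*cos(2*s) + 21*s*sin(s) + 2*s*sin(2*s) - 63*s*sin(3*s) + 42*s*cos(2*s) - 42*s - 21*cos(s) + 21*cos(3*s)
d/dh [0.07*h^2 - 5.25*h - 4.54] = 0.14*h - 5.25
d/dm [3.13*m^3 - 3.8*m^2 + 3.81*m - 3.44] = 9.39*m^2 - 7.6*m + 3.81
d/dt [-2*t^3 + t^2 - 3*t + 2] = -6*t^2 + 2*t - 3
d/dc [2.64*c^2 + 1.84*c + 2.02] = 5.28*c + 1.84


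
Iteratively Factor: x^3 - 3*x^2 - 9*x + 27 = (x - 3)*(x^2 - 9) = (x - 3)^2*(x + 3)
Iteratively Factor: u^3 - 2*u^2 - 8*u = (u - 4)*(u^2 + 2*u) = (u - 4)*(u + 2)*(u)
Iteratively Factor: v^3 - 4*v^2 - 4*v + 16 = (v - 4)*(v^2 - 4) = (v - 4)*(v + 2)*(v - 2)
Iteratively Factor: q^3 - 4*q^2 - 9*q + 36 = (q - 3)*(q^2 - q - 12) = (q - 3)*(q + 3)*(q - 4)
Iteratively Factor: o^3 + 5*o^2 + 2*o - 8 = (o - 1)*(o^2 + 6*o + 8) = (o - 1)*(o + 2)*(o + 4)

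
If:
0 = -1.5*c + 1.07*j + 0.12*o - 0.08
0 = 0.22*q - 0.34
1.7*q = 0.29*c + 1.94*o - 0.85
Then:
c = 11.9905956112853 - 6.68965517241379*o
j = 16.884012539185 - 9.49017080244924*o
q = 1.55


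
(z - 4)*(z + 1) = z^2 - 3*z - 4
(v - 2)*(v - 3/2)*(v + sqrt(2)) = v^3 - 7*v^2/2 + sqrt(2)*v^2 - 7*sqrt(2)*v/2 + 3*v + 3*sqrt(2)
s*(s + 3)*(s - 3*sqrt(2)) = s^3 - 3*sqrt(2)*s^2 + 3*s^2 - 9*sqrt(2)*s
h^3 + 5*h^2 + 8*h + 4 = (h + 1)*(h + 2)^2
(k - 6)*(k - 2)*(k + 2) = k^3 - 6*k^2 - 4*k + 24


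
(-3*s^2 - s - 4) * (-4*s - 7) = 12*s^3 + 25*s^2 + 23*s + 28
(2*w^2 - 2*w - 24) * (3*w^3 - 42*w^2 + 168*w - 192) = 6*w^5 - 90*w^4 + 348*w^3 + 288*w^2 - 3648*w + 4608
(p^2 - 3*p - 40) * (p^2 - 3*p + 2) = p^4 - 6*p^3 - 29*p^2 + 114*p - 80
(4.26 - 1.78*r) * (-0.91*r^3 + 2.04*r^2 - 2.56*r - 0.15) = 1.6198*r^4 - 7.5078*r^3 + 13.2472*r^2 - 10.6386*r - 0.639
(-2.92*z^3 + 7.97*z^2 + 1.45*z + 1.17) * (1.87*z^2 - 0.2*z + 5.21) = -5.4604*z^5 + 15.4879*z^4 - 14.0957*z^3 + 43.4216*z^2 + 7.3205*z + 6.0957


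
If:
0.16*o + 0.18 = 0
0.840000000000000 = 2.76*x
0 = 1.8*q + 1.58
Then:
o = -1.12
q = -0.88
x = 0.30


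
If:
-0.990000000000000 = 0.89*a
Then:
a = -1.11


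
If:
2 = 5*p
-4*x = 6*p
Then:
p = 2/5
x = -3/5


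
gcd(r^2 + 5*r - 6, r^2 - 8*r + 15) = 1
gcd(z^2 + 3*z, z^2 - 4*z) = z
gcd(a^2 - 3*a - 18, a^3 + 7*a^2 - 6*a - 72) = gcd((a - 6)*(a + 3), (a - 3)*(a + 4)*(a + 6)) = 1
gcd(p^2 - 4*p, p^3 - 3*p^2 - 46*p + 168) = p - 4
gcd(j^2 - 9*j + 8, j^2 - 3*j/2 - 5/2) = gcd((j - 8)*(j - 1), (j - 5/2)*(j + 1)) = 1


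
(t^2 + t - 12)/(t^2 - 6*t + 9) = (t + 4)/(t - 3)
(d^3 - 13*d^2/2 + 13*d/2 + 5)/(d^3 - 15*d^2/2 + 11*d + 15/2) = (d - 2)/(d - 3)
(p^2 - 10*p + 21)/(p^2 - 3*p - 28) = (p - 3)/(p + 4)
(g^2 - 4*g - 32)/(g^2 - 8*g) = (g + 4)/g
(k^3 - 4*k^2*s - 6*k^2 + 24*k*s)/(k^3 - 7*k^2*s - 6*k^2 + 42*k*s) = (-k + 4*s)/(-k + 7*s)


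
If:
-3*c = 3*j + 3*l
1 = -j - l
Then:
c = 1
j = -l - 1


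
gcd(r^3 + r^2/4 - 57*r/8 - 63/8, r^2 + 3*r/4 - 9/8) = r + 3/2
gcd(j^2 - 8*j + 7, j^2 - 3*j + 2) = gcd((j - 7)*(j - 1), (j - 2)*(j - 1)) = j - 1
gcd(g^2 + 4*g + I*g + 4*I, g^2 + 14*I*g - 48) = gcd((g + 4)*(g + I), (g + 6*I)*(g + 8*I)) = 1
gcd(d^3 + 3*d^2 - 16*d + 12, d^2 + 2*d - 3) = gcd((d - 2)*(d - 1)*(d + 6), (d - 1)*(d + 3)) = d - 1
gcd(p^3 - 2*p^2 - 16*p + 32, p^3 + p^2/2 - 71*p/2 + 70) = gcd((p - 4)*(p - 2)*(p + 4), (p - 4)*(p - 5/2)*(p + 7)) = p - 4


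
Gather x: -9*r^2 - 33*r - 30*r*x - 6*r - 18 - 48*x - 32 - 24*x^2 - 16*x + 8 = -9*r^2 - 39*r - 24*x^2 + x*(-30*r - 64) - 42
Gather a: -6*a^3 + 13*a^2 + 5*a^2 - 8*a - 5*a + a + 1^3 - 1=-6*a^3 + 18*a^2 - 12*a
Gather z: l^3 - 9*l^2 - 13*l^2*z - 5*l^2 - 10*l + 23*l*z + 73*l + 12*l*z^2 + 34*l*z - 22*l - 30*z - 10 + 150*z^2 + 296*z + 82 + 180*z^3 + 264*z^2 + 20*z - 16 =l^3 - 14*l^2 + 41*l + 180*z^3 + z^2*(12*l + 414) + z*(-13*l^2 + 57*l + 286) + 56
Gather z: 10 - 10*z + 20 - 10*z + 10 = 40 - 20*z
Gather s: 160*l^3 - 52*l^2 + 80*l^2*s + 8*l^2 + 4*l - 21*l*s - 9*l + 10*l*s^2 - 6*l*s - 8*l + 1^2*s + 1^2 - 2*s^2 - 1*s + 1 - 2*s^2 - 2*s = 160*l^3 - 44*l^2 - 13*l + s^2*(10*l - 4) + s*(80*l^2 - 27*l - 2) + 2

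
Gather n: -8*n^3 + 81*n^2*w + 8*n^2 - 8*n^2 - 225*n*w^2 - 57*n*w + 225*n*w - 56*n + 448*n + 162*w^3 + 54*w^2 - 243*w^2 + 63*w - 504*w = -8*n^3 + 81*n^2*w + n*(-225*w^2 + 168*w + 392) + 162*w^3 - 189*w^2 - 441*w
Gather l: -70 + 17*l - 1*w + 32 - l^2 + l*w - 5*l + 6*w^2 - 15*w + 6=-l^2 + l*(w + 12) + 6*w^2 - 16*w - 32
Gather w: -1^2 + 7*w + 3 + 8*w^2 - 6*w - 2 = 8*w^2 + w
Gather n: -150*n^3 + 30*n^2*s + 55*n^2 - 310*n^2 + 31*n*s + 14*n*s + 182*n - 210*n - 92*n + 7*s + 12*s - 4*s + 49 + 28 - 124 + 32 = -150*n^3 + n^2*(30*s - 255) + n*(45*s - 120) + 15*s - 15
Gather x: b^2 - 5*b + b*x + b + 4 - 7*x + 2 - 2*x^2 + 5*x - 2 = b^2 - 4*b - 2*x^2 + x*(b - 2) + 4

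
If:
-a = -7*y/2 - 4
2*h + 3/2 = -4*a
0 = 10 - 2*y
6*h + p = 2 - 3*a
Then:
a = 43/2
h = -175/4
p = 200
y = 5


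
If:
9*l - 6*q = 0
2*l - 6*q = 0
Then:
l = 0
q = 0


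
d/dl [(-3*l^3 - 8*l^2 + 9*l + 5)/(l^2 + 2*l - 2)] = (-3*l^4 - 12*l^3 - 7*l^2 + 22*l - 28)/(l^4 + 4*l^3 - 8*l + 4)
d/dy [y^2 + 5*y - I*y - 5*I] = 2*y + 5 - I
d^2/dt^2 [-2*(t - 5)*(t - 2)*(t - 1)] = 32 - 12*t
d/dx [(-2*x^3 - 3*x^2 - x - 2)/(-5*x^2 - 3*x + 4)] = 2*(5*x^4 + 6*x^3 - 10*x^2 - 22*x - 5)/(25*x^4 + 30*x^3 - 31*x^2 - 24*x + 16)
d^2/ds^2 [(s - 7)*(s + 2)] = 2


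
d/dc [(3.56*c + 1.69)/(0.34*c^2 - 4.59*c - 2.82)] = (1.2104*c^2 - 16.3404*c - (0.68*c - 4.59)*(3.56*c + 1.69) - 10.0392)/(-0.34*c^2 + 4.59*c + 2.82)^2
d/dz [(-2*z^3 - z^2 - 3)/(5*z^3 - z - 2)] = (2*z*(3*z + 1)*(-5*z^3 + z + 2) + (15*z^2 - 1)*(2*z^3 + z^2 + 3))/(-5*z^3 + z + 2)^2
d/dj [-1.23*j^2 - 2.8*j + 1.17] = -2.46*j - 2.8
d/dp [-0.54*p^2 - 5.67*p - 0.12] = -1.08*p - 5.67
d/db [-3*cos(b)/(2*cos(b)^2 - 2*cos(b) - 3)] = 3*(2*sin(b)^2 - 5)*sin(b)/(2*cos(b) - cos(2*b) + 2)^2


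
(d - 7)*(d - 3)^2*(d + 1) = d^4 - 12*d^3 + 38*d^2 - 12*d - 63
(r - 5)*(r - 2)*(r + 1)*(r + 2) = r^4 - 4*r^3 - 9*r^2 + 16*r + 20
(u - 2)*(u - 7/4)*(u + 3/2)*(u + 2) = u^4 - u^3/4 - 53*u^2/8 + u + 21/2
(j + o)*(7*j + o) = 7*j^2 + 8*j*o + o^2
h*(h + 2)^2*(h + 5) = h^4 + 9*h^3 + 24*h^2 + 20*h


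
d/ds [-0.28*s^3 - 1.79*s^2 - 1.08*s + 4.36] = -0.84*s^2 - 3.58*s - 1.08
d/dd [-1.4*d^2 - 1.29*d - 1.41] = -2.8*d - 1.29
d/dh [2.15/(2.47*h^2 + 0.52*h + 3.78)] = (-10.621*h - 1.118)/(2.47*h^2 + 0.52*h + 3.78)^2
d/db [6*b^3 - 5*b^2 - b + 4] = 18*b^2 - 10*b - 1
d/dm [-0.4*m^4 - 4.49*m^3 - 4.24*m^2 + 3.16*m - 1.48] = -1.6*m^3 - 13.47*m^2 - 8.48*m + 3.16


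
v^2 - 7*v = v*(v - 7)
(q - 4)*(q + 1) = q^2 - 3*q - 4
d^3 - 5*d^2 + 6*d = d*(d - 3)*(d - 2)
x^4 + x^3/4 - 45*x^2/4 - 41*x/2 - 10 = (x - 4)*(x + 1)*(x + 5/4)*(x + 2)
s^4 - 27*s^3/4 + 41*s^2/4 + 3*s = s*(s - 4)*(s - 3)*(s + 1/4)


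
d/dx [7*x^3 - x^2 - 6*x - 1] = 21*x^2 - 2*x - 6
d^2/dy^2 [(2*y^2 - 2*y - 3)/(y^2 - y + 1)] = 30*y*(1 - y)/(y^6 - 3*y^5 + 6*y^4 - 7*y^3 + 6*y^2 - 3*y + 1)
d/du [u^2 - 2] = 2*u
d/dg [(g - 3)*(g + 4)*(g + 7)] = 3*g^2 + 16*g - 5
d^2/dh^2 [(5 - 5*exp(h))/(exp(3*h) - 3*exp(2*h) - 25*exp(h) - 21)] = (-20*exp(6*h) + 90*exp(5*h) - 710*exp(4*h) - 1060*exp(3*h) + 3960*exp(2*h) + 4490*exp(h) - 4830)*exp(h)/(exp(9*h) - 9*exp(8*h) - 48*exp(7*h) + 360*exp(6*h) + 1578*exp(5*h) - 3042*exp(4*h) - 23752*exp(3*h) - 43344*exp(2*h) - 33075*exp(h) - 9261)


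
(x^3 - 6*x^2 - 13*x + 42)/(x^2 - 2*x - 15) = (x^2 - 9*x + 14)/(x - 5)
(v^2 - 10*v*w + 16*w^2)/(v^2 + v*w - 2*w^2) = (v^2 - 10*v*w + 16*w^2)/(v^2 + v*w - 2*w^2)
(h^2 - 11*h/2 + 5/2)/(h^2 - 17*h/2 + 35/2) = (2*h - 1)/(2*h - 7)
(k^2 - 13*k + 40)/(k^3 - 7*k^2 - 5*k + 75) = (k - 8)/(k^2 - 2*k - 15)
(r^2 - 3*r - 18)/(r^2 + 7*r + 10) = (r^2 - 3*r - 18)/(r^2 + 7*r + 10)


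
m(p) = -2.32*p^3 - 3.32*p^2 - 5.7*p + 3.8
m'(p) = -6.96*p^2 - 6.64*p - 5.7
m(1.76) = -29.16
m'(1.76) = -38.95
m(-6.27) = 480.88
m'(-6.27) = -237.68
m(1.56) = -21.98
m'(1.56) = -33.00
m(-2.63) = 38.03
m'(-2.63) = -36.38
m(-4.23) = 144.10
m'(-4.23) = -102.15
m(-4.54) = 178.35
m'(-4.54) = -119.01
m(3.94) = -212.09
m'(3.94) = -139.91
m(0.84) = -4.71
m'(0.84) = -16.19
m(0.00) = 3.80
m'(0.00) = -5.70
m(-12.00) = 3603.08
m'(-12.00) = -928.26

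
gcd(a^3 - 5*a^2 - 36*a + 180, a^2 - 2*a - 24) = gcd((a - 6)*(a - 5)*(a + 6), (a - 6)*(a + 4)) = a - 6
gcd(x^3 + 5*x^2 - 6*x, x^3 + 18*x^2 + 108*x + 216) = x + 6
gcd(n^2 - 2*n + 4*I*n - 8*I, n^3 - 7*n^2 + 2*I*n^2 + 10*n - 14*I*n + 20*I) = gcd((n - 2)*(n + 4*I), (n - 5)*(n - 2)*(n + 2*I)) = n - 2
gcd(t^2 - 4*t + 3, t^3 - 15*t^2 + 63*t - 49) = t - 1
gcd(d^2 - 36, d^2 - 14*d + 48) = d - 6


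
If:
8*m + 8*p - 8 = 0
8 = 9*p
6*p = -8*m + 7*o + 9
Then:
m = 1/9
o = -25/63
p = 8/9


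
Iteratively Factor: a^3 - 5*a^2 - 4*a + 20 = (a - 2)*(a^2 - 3*a - 10) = (a - 2)*(a + 2)*(a - 5)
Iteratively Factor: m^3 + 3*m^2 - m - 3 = (m - 1)*(m^2 + 4*m + 3) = (m - 1)*(m + 1)*(m + 3)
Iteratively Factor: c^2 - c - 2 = (c - 2)*(c + 1)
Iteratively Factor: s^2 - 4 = (s + 2)*(s - 2)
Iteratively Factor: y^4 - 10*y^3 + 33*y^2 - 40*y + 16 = (y - 1)*(y^3 - 9*y^2 + 24*y - 16) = (y - 1)^2*(y^2 - 8*y + 16) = (y - 4)*(y - 1)^2*(y - 4)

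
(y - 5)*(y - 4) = y^2 - 9*y + 20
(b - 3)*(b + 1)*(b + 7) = b^3 + 5*b^2 - 17*b - 21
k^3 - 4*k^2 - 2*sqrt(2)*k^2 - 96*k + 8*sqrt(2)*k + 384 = (k - 4)*(k - 8*sqrt(2))*(k + 6*sqrt(2))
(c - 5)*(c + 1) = c^2 - 4*c - 5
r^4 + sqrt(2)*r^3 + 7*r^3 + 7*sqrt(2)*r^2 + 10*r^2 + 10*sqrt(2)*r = r*(r + 2)*(r + 5)*(r + sqrt(2))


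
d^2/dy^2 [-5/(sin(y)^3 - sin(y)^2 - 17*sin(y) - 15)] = 5*(9*sin(y)^5 - 20*sin(y)^4 - 22*sin(y)^3 + 224*sin(y)^2 + 101*sin(y) - 548)/((sin(y) - 5)^3*(sin(y) + 1)^2*(sin(y) + 3)^3)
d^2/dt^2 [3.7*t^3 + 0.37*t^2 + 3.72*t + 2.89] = 22.2*t + 0.74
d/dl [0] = 0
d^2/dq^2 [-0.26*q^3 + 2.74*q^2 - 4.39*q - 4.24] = 5.48 - 1.56*q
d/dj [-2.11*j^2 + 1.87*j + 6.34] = 1.87 - 4.22*j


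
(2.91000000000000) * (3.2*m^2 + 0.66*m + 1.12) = 9.312*m^2 + 1.9206*m + 3.2592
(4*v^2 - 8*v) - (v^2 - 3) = 3*v^2 - 8*v + 3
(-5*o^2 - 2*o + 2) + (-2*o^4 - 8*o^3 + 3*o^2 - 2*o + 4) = -2*o^4 - 8*o^3 - 2*o^2 - 4*o + 6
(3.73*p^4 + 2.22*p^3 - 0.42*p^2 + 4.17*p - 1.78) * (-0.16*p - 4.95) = -0.5968*p^5 - 18.8187*p^4 - 10.9218*p^3 + 1.4118*p^2 - 20.3567*p + 8.811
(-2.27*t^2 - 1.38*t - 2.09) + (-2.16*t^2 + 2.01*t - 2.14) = -4.43*t^2 + 0.63*t - 4.23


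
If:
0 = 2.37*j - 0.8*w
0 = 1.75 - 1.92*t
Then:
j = 0.337552742616034*w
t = 0.91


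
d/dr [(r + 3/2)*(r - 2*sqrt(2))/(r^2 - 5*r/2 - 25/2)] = (-(r - 2*sqrt(2))*(2*r + 3)*(4*r - 5) + (-4*r - 3 + 4*sqrt(2))*(-2*r^2 + 5*r + 25))/(-2*r^2 + 5*r + 25)^2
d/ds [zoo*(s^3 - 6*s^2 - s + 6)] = zoo*(s^2 + s + 1)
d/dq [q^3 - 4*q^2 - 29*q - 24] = 3*q^2 - 8*q - 29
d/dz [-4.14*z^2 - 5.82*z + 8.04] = -8.28*z - 5.82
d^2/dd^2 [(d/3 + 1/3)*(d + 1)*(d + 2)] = 2*d + 8/3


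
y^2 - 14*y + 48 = (y - 8)*(y - 6)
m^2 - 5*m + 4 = (m - 4)*(m - 1)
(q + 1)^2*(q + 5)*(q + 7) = q^4 + 14*q^3 + 60*q^2 + 82*q + 35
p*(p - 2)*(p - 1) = p^3 - 3*p^2 + 2*p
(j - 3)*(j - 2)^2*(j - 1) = j^4 - 8*j^3 + 23*j^2 - 28*j + 12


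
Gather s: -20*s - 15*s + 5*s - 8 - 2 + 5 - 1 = -30*s - 6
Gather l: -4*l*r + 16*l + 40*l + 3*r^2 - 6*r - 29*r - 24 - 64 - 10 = l*(56 - 4*r) + 3*r^2 - 35*r - 98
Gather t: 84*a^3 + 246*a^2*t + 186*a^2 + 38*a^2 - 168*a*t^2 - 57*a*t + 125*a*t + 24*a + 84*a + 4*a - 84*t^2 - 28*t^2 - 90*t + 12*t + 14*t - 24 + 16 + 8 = 84*a^3 + 224*a^2 + 112*a + t^2*(-168*a - 112) + t*(246*a^2 + 68*a - 64)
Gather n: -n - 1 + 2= 1 - n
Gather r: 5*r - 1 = 5*r - 1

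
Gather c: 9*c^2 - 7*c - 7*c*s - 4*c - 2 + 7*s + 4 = 9*c^2 + c*(-7*s - 11) + 7*s + 2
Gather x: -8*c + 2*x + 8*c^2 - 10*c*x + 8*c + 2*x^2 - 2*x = 8*c^2 - 10*c*x + 2*x^2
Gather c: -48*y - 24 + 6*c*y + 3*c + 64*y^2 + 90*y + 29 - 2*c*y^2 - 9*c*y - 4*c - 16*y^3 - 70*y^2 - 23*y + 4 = c*(-2*y^2 - 3*y - 1) - 16*y^3 - 6*y^2 + 19*y + 9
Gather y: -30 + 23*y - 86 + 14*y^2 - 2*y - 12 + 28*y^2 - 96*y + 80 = 42*y^2 - 75*y - 48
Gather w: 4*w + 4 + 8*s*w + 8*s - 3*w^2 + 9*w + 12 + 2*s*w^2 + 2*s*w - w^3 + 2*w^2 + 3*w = 8*s - w^3 + w^2*(2*s - 1) + w*(10*s + 16) + 16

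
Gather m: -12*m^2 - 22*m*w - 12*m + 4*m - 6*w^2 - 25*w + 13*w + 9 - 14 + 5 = -12*m^2 + m*(-22*w - 8) - 6*w^2 - 12*w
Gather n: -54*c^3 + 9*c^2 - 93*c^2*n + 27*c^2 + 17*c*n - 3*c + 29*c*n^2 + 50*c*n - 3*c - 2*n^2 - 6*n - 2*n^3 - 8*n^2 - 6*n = -54*c^3 + 36*c^2 - 6*c - 2*n^3 + n^2*(29*c - 10) + n*(-93*c^2 + 67*c - 12)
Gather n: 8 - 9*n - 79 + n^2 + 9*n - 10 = n^2 - 81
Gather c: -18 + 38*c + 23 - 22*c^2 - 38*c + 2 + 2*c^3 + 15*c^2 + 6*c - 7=2*c^3 - 7*c^2 + 6*c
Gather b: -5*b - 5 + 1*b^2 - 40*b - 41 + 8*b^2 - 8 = 9*b^2 - 45*b - 54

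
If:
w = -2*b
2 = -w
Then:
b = 1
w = -2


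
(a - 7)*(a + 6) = a^2 - a - 42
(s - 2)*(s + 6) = s^2 + 4*s - 12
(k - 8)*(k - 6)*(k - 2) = k^3 - 16*k^2 + 76*k - 96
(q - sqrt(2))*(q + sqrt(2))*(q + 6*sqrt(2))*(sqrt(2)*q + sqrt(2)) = sqrt(2)*q^4 + sqrt(2)*q^3 + 12*q^3 - 2*sqrt(2)*q^2 + 12*q^2 - 24*q - 2*sqrt(2)*q - 24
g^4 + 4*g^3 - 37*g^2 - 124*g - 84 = (g - 6)*(g + 1)*(g + 2)*(g + 7)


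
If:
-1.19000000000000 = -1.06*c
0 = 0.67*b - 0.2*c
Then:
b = 0.34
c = 1.12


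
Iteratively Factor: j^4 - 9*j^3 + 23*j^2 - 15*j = (j - 5)*(j^3 - 4*j^2 + 3*j) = (j - 5)*(j - 3)*(j^2 - j) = j*(j - 5)*(j - 3)*(j - 1)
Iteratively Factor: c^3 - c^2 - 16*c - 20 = (c + 2)*(c^2 - 3*c - 10) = (c + 2)^2*(c - 5)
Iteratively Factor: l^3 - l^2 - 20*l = (l + 4)*(l^2 - 5*l) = (l - 5)*(l + 4)*(l)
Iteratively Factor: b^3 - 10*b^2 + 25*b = (b)*(b^2 - 10*b + 25) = b*(b - 5)*(b - 5)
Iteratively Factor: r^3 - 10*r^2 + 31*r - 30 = (r - 3)*(r^2 - 7*r + 10) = (r - 5)*(r - 3)*(r - 2)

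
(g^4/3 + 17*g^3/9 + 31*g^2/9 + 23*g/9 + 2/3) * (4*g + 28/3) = 4*g^5/3 + 32*g^4/3 + 848*g^3/27 + 1144*g^2/27 + 716*g/27 + 56/9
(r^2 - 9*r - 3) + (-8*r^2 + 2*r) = -7*r^2 - 7*r - 3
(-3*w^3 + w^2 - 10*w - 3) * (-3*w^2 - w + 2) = 9*w^5 + 23*w^3 + 21*w^2 - 17*w - 6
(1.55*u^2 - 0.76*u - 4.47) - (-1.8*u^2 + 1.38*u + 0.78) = 3.35*u^2 - 2.14*u - 5.25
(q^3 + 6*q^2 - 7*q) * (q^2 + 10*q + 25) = q^5 + 16*q^4 + 78*q^3 + 80*q^2 - 175*q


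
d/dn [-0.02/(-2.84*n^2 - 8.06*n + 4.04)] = (-0.1136*n - 0.1612)/(2.84*n^2 + 8.06*n - 4.04)^2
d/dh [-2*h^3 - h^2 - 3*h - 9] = -6*h^2 - 2*h - 3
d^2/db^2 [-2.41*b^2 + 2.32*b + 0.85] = -4.82000000000000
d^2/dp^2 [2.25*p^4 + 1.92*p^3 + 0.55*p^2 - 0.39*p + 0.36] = 27.0*p^2 + 11.52*p + 1.1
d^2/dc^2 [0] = 0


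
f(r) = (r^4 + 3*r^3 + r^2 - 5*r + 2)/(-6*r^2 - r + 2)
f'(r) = (12*r + 1)*(r^4 + 3*r^3 + r^2 - 5*r + 2)/(-6*r^2 - r + 2)^2 + (4*r^3 + 9*r^2 + 2*r - 5)/(-6*r^2 - r + 2)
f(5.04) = -6.64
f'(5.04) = -2.17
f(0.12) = 0.79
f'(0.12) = -1.50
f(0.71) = -0.16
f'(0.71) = -0.48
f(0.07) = 0.87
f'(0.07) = -1.69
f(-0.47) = 3.76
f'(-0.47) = -19.07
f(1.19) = -0.59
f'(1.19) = -1.02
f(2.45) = -2.08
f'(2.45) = -1.36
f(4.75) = -6.02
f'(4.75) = -2.08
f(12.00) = -29.76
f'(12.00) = -4.48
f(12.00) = -29.76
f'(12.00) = -4.48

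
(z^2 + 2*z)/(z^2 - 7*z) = (z + 2)/(z - 7)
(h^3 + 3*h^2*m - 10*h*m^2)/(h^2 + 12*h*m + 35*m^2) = h*(h - 2*m)/(h + 7*m)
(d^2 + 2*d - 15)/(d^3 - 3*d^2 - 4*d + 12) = (d + 5)/(d^2 - 4)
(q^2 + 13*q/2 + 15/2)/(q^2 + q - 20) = (q + 3/2)/(q - 4)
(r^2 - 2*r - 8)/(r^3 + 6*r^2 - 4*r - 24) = (r - 4)/(r^2 + 4*r - 12)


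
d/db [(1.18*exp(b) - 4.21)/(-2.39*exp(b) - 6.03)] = -17.1773*exp(b)/(2.39*exp(b) + 6.03)^2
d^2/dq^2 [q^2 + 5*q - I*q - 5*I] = 2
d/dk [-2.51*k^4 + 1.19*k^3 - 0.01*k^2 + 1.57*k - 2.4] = -10.04*k^3 + 3.57*k^2 - 0.02*k + 1.57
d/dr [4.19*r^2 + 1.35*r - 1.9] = 8.38*r + 1.35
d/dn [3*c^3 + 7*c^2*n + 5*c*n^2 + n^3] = 7*c^2 + 10*c*n + 3*n^2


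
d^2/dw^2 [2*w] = 0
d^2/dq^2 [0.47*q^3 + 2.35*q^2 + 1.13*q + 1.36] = 2.82*q + 4.7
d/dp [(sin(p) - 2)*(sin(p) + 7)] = (2*sin(p) + 5)*cos(p)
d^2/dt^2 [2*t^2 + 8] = 4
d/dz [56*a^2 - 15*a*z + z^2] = -15*a + 2*z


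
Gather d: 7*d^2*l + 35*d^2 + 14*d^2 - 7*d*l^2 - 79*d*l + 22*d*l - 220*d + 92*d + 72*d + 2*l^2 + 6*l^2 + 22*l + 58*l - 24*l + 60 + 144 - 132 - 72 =d^2*(7*l + 49) + d*(-7*l^2 - 57*l - 56) + 8*l^2 + 56*l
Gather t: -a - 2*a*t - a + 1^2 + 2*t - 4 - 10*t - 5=-2*a + t*(-2*a - 8) - 8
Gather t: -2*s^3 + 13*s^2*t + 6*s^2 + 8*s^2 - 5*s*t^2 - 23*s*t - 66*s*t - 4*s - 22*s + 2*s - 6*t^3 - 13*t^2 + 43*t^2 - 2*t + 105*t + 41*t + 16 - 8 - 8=-2*s^3 + 14*s^2 - 24*s - 6*t^3 + t^2*(30 - 5*s) + t*(13*s^2 - 89*s + 144)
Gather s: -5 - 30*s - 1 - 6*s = -36*s - 6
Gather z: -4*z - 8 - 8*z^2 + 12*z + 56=-8*z^2 + 8*z + 48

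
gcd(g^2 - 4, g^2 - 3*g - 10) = g + 2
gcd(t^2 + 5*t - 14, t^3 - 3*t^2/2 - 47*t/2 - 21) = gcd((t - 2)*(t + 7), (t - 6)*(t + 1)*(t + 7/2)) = 1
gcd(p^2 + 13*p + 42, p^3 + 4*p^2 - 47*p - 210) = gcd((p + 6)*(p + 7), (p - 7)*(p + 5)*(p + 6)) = p + 6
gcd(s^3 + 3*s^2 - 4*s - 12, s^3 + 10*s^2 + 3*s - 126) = 1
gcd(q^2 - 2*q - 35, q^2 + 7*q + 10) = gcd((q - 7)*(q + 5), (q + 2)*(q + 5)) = q + 5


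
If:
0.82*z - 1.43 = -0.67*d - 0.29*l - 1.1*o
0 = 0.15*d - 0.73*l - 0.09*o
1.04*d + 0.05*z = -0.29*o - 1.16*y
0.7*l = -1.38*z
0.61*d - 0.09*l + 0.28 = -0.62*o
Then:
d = -4.80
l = -1.48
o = 4.05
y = 3.25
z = 0.75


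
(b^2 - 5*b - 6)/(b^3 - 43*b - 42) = (b - 6)/(b^2 - b - 42)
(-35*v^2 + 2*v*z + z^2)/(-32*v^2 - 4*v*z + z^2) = (35*v^2 - 2*v*z - z^2)/(32*v^2 + 4*v*z - z^2)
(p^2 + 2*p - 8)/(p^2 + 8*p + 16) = (p - 2)/(p + 4)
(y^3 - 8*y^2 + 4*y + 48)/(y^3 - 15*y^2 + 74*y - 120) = (y + 2)/(y - 5)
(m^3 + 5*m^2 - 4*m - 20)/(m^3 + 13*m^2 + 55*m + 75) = (m^2 - 4)/(m^2 + 8*m + 15)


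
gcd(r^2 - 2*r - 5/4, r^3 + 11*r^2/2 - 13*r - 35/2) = r - 5/2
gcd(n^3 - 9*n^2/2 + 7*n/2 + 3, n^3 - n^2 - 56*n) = 1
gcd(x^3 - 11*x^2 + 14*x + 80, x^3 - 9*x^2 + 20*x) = x - 5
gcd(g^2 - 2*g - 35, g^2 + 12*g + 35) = g + 5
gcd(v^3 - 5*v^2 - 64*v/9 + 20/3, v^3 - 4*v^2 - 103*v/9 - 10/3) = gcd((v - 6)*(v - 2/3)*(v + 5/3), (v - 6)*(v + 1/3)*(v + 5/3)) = v^2 - 13*v/3 - 10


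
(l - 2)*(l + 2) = l^2 - 4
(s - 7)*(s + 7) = s^2 - 49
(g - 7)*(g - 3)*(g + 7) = g^3 - 3*g^2 - 49*g + 147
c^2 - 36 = (c - 6)*(c + 6)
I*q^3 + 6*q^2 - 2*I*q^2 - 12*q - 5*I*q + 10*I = (q - 2)*(q - 5*I)*(I*q + 1)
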